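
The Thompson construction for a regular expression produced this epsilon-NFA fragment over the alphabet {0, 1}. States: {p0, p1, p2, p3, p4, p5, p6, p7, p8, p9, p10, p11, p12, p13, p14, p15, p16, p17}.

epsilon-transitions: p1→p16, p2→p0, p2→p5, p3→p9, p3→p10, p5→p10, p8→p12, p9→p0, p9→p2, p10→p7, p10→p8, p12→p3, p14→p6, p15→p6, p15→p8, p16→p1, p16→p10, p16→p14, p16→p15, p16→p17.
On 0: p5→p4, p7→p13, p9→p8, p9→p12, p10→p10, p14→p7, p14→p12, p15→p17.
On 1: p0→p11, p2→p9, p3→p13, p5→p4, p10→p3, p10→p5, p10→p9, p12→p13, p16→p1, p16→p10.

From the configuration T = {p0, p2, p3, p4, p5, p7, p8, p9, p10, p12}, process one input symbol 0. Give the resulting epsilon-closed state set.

{p0, p2, p3, p4, p5, p7, p8, p9, p10, p12, p13}

p5 on 0 → {p4}.
p7 on 0 → {p13}.
p9 on 0 → {p8, p12}.
p10 on 0 → {p10}.
No 0-transition from p0, p2, p3, p4, p8, p12.
Union after reading 0: {p4, p8, p10, p12, p13}.
Now take the epsilon-closure:
From p10 via epsilon: add p7.
From p12 via epsilon: add p3.
From p3 via epsilon: add p9.
From p9 via epsilon: add p0, p2.
From p2 via epsilon: add p5.
No new states can be added; the closed set is {p0, p2, p3, p4, p5, p7, p8, p9, p10, p12, p13}.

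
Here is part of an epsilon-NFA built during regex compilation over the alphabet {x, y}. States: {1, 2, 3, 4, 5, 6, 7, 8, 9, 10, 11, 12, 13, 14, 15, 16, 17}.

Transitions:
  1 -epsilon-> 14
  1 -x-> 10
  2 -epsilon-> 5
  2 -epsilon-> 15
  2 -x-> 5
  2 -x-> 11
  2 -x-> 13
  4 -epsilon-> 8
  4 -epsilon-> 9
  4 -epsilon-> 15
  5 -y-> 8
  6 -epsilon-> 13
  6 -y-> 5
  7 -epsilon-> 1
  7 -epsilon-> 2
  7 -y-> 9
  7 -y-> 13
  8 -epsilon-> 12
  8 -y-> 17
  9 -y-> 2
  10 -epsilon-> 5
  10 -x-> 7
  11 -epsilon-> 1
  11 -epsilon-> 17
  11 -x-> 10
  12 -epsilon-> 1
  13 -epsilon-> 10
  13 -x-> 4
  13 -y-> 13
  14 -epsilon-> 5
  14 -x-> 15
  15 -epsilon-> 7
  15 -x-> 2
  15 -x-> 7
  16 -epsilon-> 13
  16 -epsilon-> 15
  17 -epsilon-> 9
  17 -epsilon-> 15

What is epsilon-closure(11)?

{1, 2, 5, 7, 9, 11, 14, 15, 17}

Start with {11}.
From 11 via epsilon: add 1, 17.
From 1 via epsilon: add 14.
From 17 via epsilon: add 9, 15.
From 14 via epsilon: add 5.
From 15 via epsilon: add 7.
From 7 via epsilon: add 2.
No new states can be added; the closed set is {1, 2, 5, 7, 9, 11, 14, 15, 17}.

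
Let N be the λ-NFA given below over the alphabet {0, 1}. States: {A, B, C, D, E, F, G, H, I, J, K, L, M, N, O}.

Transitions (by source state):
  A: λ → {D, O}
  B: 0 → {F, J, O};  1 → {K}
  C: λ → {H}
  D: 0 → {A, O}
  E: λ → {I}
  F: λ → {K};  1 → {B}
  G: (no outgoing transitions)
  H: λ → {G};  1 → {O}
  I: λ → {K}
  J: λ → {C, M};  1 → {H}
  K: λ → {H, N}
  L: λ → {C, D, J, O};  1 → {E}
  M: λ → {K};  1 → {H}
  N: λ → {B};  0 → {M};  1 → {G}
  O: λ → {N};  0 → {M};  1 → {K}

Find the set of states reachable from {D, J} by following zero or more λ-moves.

Start with {D, J}.
From J via λ: add C, M.
From C via λ: add H.
From M via λ: add K.
From H via λ: add G.
From K via λ: add N.
From N via λ: add B.
No new states can be added; the closed set is {B, C, D, G, H, J, K, M, N}.

{B, C, D, G, H, J, K, M, N}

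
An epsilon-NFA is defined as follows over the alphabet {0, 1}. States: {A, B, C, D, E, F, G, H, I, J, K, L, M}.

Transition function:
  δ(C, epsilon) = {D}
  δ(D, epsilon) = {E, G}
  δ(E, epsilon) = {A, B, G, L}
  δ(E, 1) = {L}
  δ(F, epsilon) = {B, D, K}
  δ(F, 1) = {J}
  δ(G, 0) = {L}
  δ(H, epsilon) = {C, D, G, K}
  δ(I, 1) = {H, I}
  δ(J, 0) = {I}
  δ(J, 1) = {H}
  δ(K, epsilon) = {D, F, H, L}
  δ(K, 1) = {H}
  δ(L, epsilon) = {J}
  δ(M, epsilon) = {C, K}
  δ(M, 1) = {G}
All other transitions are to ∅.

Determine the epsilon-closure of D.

Start with {D}.
From D via epsilon: add E, G.
From E via epsilon: add A, B, L.
From L via epsilon: add J.
No new states can be added; the closed set is {A, B, D, E, G, J, L}.

{A, B, D, E, G, J, L}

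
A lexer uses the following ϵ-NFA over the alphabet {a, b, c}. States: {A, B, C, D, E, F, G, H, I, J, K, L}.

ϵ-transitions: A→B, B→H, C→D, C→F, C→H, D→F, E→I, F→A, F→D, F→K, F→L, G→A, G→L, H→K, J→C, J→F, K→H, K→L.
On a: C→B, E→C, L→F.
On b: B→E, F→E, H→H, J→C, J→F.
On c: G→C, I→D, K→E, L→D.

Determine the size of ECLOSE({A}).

Start with {A}.
From A via ϵ: add B.
From B via ϵ: add H.
From H via ϵ: add K.
From K via ϵ: add L.
ϵ-closure = {A, B, H, K, L}, which has 5 states.

5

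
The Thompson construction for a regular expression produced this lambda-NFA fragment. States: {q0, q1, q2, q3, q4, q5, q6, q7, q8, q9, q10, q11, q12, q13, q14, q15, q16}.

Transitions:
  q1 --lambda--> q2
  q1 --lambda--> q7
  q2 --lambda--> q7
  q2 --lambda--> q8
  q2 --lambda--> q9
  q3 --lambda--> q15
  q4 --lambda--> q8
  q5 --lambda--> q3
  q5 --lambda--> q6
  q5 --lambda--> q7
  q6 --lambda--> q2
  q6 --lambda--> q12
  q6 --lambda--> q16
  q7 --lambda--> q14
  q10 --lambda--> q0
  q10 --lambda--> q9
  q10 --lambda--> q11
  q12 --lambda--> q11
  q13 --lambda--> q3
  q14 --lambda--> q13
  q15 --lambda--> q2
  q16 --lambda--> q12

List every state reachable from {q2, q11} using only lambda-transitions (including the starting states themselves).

Start with {q2, q11}.
From q2 via lambda: add q7, q8, q9.
From q7 via lambda: add q14.
From q14 via lambda: add q13.
From q13 via lambda: add q3.
From q3 via lambda: add q15.
No new states can be added; the closed set is {q2, q3, q7, q8, q9, q11, q13, q14, q15}.

{q2, q3, q7, q8, q9, q11, q13, q14, q15}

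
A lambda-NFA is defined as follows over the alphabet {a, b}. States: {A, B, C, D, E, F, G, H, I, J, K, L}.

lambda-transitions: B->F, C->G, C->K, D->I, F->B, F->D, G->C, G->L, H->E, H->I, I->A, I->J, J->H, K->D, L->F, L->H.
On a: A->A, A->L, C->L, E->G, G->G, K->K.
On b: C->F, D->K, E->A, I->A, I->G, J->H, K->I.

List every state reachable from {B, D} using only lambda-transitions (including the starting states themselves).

{A, B, D, E, F, H, I, J}

Start with {B, D}.
From B via lambda: add F.
From D via lambda: add I.
From I via lambda: add A, J.
From J via lambda: add H.
From H via lambda: add E.
No new states can be added; the closed set is {A, B, D, E, F, H, I, J}.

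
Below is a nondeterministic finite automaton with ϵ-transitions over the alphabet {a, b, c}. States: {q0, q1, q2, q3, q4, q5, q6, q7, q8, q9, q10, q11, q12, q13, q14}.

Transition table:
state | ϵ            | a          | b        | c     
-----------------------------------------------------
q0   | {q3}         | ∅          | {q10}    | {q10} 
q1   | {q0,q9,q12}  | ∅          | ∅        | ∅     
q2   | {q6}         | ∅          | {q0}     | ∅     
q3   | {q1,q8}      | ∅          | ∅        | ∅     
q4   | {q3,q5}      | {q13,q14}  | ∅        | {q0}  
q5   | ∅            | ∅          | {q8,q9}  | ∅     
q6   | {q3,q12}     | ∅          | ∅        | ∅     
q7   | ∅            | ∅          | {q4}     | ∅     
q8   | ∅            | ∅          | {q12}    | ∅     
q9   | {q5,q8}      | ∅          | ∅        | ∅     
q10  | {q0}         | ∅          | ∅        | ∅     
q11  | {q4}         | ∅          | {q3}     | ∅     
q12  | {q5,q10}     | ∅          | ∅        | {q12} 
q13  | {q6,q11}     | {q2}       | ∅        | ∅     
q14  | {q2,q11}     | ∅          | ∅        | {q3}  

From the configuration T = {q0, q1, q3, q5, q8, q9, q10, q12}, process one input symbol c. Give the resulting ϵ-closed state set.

{q0, q1, q3, q5, q8, q9, q10, q12}

q0 on c → {q10}.
q12 on c → {q12}.
No c-transition from q1, q3, q5, q8, q9, q10.
Union after reading c: {q10, q12}.
Now take the ϵ-closure:
From q10 via ϵ: add q0.
From q12 via ϵ: add q5.
From q0 via ϵ: add q3.
From q3 via ϵ: add q1, q8.
From q1 via ϵ: add q9.
No new states can be added; the closed set is {q0, q1, q3, q5, q8, q9, q10, q12}.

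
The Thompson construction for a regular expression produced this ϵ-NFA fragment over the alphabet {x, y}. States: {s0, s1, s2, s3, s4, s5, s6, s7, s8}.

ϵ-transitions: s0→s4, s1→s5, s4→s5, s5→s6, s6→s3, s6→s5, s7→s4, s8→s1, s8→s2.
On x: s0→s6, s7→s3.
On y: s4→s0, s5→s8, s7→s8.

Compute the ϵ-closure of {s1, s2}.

{s1, s2, s3, s5, s6}

Start with {s1, s2}.
From s1 via ϵ: add s5.
From s5 via ϵ: add s6.
From s6 via ϵ: add s3.
No new states can be added; the closed set is {s1, s2, s3, s5, s6}.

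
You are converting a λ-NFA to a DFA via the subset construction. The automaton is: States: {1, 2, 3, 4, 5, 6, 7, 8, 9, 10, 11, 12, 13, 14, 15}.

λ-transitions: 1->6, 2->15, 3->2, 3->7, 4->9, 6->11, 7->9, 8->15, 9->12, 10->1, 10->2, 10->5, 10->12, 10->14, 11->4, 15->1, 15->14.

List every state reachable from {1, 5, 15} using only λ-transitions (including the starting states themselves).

{1, 4, 5, 6, 9, 11, 12, 14, 15}

Start with {1, 5, 15}.
From 1 via λ: add 6.
From 15 via λ: add 14.
From 6 via λ: add 11.
From 11 via λ: add 4.
From 4 via λ: add 9.
From 9 via λ: add 12.
No new states can be added; the closed set is {1, 4, 5, 6, 9, 11, 12, 14, 15}.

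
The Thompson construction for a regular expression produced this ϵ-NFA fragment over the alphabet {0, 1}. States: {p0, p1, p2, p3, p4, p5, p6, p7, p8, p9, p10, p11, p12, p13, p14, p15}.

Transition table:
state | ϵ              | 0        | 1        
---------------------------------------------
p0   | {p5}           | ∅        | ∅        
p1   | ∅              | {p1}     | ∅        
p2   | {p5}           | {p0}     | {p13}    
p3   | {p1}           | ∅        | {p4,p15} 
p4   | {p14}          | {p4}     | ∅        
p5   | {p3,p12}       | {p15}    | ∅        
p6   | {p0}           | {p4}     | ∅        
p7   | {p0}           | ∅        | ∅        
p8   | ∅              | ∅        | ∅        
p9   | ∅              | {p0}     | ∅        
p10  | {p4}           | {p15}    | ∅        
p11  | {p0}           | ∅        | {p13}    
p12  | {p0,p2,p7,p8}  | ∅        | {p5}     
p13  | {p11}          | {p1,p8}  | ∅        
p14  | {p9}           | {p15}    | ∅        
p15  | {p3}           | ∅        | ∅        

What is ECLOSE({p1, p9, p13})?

Start with {p1, p9, p13}.
From p13 via ϵ: add p11.
From p11 via ϵ: add p0.
From p0 via ϵ: add p5.
From p5 via ϵ: add p3, p12.
From p12 via ϵ: add p2, p7, p8.
No new states can be added; the closed set is {p0, p1, p2, p3, p5, p7, p8, p9, p11, p12, p13}.

{p0, p1, p2, p3, p5, p7, p8, p9, p11, p12, p13}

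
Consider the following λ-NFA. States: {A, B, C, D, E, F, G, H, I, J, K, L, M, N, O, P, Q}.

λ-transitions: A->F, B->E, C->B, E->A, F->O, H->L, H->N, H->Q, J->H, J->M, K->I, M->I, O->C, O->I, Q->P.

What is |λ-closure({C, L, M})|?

Start with {C, L, M}.
From C via λ: add B.
From M via λ: add I.
From B via λ: add E.
From E via λ: add A.
From A via λ: add F.
From F via λ: add O.
λ-closure = {A, B, C, E, F, I, L, M, O}, which has 9 states.

9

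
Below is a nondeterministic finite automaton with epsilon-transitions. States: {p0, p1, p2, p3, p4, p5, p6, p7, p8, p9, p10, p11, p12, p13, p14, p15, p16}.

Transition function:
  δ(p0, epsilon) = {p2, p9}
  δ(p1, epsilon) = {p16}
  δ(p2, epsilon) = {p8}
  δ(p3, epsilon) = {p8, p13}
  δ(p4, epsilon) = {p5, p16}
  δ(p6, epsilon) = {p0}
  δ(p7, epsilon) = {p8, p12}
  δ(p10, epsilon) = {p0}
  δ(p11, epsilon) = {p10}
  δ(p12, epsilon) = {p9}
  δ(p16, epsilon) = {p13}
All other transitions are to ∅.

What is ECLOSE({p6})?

{p0, p2, p6, p8, p9}

Start with {p6}.
From p6 via epsilon: add p0.
From p0 via epsilon: add p2, p9.
From p2 via epsilon: add p8.
No new states can be added; the closed set is {p0, p2, p6, p8, p9}.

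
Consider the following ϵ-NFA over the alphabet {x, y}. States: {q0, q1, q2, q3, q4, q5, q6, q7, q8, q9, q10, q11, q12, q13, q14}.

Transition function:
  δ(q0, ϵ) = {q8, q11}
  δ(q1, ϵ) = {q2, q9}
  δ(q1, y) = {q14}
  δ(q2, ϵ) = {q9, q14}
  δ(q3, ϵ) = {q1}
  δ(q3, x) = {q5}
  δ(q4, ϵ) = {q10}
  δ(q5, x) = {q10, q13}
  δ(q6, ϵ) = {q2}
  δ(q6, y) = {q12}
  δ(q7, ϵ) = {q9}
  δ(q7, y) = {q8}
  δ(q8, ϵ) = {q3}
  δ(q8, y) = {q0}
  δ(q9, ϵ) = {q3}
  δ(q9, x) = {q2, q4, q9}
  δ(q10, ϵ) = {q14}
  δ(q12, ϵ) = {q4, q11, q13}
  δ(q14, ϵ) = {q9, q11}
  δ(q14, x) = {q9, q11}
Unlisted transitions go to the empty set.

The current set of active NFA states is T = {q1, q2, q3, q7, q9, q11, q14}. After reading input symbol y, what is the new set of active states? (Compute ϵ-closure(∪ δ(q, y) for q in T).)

{q1, q2, q3, q8, q9, q11, q14}

q1 on y → {q14}.
q7 on y → {q8}.
No y-transition from q2, q3, q9, q11, q14.
Union after reading y: {q8, q14}.
Now take the ϵ-closure:
From q8 via ϵ: add q3.
From q14 via ϵ: add q9, q11.
From q3 via ϵ: add q1.
From q1 via ϵ: add q2.
No new states can be added; the closed set is {q1, q2, q3, q8, q9, q11, q14}.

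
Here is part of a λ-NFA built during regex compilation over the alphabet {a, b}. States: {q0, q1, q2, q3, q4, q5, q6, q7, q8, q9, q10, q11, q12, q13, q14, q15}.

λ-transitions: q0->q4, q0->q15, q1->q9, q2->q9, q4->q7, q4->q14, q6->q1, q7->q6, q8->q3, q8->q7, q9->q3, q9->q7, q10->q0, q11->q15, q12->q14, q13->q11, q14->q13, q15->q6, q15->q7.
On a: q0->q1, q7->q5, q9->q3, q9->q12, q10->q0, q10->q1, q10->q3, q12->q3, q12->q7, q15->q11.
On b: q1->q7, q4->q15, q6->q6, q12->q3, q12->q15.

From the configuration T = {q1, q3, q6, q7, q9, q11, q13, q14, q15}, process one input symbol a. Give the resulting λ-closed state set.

{q1, q3, q5, q6, q7, q9, q11, q12, q13, q14, q15}

q7 on a → {q5}.
q9 on a → {q3, q12}.
q15 on a → {q11}.
No a-transition from q1, q3, q6, q11, q13, q14.
Union after reading a: {q3, q5, q11, q12}.
Now take the λ-closure:
From q11 via λ: add q15.
From q12 via λ: add q14.
From q14 via λ: add q13.
From q15 via λ: add q6, q7.
From q6 via λ: add q1.
From q1 via λ: add q9.
No new states can be added; the closed set is {q1, q3, q5, q6, q7, q9, q11, q12, q13, q14, q15}.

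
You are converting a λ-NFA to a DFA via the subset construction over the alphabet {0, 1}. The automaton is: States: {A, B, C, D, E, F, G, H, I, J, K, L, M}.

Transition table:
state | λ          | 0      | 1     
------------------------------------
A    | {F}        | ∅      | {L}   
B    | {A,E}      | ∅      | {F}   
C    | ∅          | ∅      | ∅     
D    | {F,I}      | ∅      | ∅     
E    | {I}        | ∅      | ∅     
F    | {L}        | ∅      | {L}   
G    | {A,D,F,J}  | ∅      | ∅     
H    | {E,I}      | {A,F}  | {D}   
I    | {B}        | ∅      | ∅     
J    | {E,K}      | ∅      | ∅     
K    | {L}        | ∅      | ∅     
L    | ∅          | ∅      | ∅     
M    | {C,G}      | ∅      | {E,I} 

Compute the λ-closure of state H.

Start with {H}.
From H via λ: add E, I.
From I via λ: add B.
From B via λ: add A.
From A via λ: add F.
From F via λ: add L.
No new states can be added; the closed set is {A, B, E, F, H, I, L}.

{A, B, E, F, H, I, L}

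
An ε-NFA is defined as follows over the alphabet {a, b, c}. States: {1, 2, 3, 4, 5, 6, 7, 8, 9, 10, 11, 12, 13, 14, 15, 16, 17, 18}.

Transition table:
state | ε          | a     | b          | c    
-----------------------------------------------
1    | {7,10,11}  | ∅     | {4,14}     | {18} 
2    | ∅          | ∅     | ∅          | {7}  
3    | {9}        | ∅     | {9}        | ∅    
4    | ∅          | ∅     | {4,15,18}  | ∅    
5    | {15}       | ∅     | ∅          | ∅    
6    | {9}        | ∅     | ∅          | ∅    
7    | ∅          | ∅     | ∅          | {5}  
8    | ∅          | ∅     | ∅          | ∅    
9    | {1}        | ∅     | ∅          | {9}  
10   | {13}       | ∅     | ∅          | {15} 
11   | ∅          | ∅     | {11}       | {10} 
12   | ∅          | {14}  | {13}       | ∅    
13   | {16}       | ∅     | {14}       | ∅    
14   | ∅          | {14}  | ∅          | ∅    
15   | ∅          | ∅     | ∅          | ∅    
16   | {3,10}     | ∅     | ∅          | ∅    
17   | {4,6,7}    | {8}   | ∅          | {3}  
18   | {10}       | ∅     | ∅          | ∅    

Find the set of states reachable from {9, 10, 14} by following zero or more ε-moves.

Start with {9, 10, 14}.
From 9 via ε: add 1.
From 10 via ε: add 13.
From 1 via ε: add 7, 11.
From 13 via ε: add 16.
From 16 via ε: add 3.
No new states can be added; the closed set is {1, 3, 7, 9, 10, 11, 13, 14, 16}.

{1, 3, 7, 9, 10, 11, 13, 14, 16}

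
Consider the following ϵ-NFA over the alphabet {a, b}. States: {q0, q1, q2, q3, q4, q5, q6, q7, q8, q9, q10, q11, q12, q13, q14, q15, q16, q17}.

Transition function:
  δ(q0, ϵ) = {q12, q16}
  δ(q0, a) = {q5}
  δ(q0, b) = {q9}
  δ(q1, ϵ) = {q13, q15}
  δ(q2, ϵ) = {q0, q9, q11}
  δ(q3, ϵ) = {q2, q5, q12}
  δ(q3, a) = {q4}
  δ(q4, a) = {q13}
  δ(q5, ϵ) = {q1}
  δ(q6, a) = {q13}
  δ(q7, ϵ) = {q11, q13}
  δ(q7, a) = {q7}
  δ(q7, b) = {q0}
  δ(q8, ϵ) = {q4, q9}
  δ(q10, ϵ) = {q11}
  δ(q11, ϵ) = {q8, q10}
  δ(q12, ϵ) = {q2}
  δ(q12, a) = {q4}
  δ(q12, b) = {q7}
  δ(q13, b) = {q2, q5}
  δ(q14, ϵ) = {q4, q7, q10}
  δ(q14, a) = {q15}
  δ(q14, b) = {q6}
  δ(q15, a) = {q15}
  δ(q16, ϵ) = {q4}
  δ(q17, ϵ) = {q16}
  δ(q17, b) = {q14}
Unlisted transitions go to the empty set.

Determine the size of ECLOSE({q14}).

8

Start with {q14}.
From q14 via ϵ: add q4, q7, q10.
From q7 via ϵ: add q11, q13.
From q11 via ϵ: add q8.
From q8 via ϵ: add q9.
ϵ-closure = {q4, q7, q8, q9, q10, q11, q13, q14}, which has 8 states.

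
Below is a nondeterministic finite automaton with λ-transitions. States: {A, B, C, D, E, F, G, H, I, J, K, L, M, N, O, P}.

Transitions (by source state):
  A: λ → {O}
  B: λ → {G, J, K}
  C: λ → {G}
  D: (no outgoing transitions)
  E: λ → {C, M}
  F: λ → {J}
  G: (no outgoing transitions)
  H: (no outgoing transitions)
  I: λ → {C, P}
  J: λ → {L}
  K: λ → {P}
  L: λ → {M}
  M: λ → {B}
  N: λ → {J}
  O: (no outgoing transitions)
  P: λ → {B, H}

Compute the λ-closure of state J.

{B, G, H, J, K, L, M, P}

Start with {J}.
From J via λ: add L.
From L via λ: add M.
From M via λ: add B.
From B via λ: add G, K.
From K via λ: add P.
From P via λ: add H.
No new states can be added; the closed set is {B, G, H, J, K, L, M, P}.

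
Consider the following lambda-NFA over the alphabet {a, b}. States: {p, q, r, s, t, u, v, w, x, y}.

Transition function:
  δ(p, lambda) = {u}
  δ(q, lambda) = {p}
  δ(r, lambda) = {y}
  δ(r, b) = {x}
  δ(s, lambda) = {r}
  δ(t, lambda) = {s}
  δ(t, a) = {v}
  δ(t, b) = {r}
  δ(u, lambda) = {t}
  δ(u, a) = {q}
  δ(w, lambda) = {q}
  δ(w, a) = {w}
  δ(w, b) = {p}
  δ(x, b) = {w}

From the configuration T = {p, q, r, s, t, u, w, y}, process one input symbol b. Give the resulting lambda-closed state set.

{p, r, s, t, u, x, y}

r on b → {x}.
t on b → {r}.
w on b → {p}.
No b-transition from p, q, s, u, y.
Union after reading b: {p, r, x}.
Now take the lambda-closure:
From p via lambda: add u.
From r via lambda: add y.
From u via lambda: add t.
From t via lambda: add s.
No new states can be added; the closed set is {p, r, s, t, u, x, y}.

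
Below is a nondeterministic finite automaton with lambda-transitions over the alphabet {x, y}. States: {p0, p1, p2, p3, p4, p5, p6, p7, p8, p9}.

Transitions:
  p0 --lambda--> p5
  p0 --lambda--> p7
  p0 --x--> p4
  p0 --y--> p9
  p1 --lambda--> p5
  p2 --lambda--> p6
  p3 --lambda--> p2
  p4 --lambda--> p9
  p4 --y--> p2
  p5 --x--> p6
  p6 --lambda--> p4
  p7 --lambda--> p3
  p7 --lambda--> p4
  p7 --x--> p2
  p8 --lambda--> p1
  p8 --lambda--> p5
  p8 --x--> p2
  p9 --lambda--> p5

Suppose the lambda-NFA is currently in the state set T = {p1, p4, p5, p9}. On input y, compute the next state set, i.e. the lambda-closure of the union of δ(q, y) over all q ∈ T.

{p2, p4, p5, p6, p9}

p4 on y → {p2}.
No y-transition from p1, p5, p9.
Union after reading y: {p2}.
Now take the lambda-closure:
From p2 via lambda: add p6.
From p6 via lambda: add p4.
From p4 via lambda: add p9.
From p9 via lambda: add p5.
No new states can be added; the closed set is {p2, p4, p5, p6, p9}.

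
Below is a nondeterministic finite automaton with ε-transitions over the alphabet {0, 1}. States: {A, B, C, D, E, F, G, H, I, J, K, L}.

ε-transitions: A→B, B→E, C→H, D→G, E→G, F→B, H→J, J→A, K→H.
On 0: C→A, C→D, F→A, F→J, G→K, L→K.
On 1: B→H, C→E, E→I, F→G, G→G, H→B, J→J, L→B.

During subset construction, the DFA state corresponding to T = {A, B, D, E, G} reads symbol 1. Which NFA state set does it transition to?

{A, B, E, G, H, I, J}

B on 1 → {H}.
E on 1 → {I}.
G on 1 → {G}.
No 1-transition from A, D.
Union after reading 1: {G, H, I}.
Now take the ε-closure:
From H via ε: add J.
From J via ε: add A.
From A via ε: add B.
From B via ε: add E.
No new states can be added; the closed set is {A, B, E, G, H, I, J}.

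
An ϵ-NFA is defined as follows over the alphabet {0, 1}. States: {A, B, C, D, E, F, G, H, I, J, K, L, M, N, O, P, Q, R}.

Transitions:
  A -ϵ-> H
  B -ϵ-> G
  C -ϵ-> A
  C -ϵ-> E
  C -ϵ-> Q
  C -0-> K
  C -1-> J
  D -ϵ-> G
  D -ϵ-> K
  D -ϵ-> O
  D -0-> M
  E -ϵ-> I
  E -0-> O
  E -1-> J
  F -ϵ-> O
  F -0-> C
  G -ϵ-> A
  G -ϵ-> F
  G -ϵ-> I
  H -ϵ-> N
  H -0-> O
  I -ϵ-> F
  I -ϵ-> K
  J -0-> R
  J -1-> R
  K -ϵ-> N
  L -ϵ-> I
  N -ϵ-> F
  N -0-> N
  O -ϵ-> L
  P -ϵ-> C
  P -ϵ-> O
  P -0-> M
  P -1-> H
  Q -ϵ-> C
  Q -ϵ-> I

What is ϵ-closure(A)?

{A, F, H, I, K, L, N, O}

Start with {A}.
From A via ϵ: add H.
From H via ϵ: add N.
From N via ϵ: add F.
From F via ϵ: add O.
From O via ϵ: add L.
From L via ϵ: add I.
From I via ϵ: add K.
No new states can be added; the closed set is {A, F, H, I, K, L, N, O}.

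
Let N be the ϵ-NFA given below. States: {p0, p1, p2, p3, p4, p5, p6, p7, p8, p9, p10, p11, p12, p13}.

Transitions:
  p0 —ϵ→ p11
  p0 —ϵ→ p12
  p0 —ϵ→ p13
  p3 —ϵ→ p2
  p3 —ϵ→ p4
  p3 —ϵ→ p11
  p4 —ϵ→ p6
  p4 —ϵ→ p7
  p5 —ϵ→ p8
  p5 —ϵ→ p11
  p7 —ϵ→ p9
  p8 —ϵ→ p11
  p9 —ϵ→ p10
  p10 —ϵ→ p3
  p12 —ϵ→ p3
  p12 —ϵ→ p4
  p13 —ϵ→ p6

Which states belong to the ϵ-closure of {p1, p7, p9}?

Start with {p1, p7, p9}.
From p9 via ϵ: add p10.
From p10 via ϵ: add p3.
From p3 via ϵ: add p2, p4, p11.
From p4 via ϵ: add p6.
No new states can be added; the closed set is {p1, p2, p3, p4, p6, p7, p9, p10, p11}.

{p1, p2, p3, p4, p6, p7, p9, p10, p11}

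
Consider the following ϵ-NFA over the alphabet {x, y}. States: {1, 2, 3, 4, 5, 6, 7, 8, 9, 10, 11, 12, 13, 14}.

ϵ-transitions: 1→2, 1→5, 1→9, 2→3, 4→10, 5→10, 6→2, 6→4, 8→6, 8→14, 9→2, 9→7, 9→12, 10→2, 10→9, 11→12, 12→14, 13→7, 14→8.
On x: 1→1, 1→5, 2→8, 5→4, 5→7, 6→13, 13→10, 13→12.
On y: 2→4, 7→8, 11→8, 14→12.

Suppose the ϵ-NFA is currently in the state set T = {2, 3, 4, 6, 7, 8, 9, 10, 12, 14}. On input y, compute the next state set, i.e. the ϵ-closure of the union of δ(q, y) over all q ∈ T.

2 on y → {4}.
7 on y → {8}.
14 on y → {12}.
No y-transition from 3, 4, 6, 8, 9, 10, 12.
Union after reading y: {4, 8, 12}.
Now take the ϵ-closure:
From 4 via ϵ: add 10.
From 8 via ϵ: add 6, 14.
From 6 via ϵ: add 2.
From 10 via ϵ: add 9.
From 2 via ϵ: add 3.
From 9 via ϵ: add 7.
No new states can be added; the closed set is {2, 3, 4, 6, 7, 8, 9, 10, 12, 14}.

{2, 3, 4, 6, 7, 8, 9, 10, 12, 14}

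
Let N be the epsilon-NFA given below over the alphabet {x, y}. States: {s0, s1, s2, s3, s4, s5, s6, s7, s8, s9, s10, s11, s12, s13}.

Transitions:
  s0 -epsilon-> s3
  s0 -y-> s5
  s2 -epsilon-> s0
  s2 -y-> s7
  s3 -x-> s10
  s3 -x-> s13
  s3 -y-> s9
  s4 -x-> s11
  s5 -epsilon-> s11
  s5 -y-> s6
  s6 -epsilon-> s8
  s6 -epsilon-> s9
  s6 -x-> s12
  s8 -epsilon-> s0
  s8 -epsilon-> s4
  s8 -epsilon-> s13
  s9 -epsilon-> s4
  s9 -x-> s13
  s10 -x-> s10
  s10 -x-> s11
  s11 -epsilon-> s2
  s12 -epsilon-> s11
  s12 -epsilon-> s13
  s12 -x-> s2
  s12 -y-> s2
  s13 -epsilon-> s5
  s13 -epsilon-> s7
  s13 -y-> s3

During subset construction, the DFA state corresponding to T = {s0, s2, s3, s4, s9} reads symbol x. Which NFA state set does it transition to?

s3 on x → {s10, s13}.
s4 on x → {s11}.
s9 on x → {s13}.
No x-transition from s0, s2.
Union after reading x: {s10, s11, s13}.
Now take the epsilon-closure:
From s11 via epsilon: add s2.
From s13 via epsilon: add s5, s7.
From s2 via epsilon: add s0.
From s0 via epsilon: add s3.
No new states can be added; the closed set is {s0, s2, s3, s5, s7, s10, s11, s13}.

{s0, s2, s3, s5, s7, s10, s11, s13}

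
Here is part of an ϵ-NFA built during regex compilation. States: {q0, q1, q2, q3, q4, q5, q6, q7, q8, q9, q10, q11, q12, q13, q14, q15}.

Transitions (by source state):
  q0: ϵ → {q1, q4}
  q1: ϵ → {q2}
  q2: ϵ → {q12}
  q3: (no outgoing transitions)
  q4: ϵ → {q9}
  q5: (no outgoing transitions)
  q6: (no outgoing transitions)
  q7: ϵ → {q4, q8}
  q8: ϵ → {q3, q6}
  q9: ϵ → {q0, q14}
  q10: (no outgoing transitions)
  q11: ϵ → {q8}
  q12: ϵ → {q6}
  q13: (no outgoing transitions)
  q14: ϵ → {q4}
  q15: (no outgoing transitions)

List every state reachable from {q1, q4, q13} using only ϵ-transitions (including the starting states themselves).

{q0, q1, q2, q4, q6, q9, q12, q13, q14}

Start with {q1, q4, q13}.
From q1 via ϵ: add q2.
From q4 via ϵ: add q9.
From q2 via ϵ: add q12.
From q9 via ϵ: add q0, q14.
From q12 via ϵ: add q6.
No new states can be added; the closed set is {q0, q1, q2, q4, q6, q9, q12, q13, q14}.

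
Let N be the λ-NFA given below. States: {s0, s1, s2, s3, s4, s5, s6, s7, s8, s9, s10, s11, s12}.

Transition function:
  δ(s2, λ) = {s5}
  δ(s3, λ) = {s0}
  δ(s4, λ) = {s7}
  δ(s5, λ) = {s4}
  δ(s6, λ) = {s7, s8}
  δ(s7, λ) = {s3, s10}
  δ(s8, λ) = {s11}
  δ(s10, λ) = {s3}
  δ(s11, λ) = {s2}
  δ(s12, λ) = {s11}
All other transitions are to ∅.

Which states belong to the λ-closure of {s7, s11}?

Start with {s7, s11}.
From s7 via λ: add s3, s10.
From s11 via λ: add s2.
From s2 via λ: add s5.
From s3 via λ: add s0.
From s5 via λ: add s4.
No new states can be added; the closed set is {s0, s2, s3, s4, s5, s7, s10, s11}.

{s0, s2, s3, s4, s5, s7, s10, s11}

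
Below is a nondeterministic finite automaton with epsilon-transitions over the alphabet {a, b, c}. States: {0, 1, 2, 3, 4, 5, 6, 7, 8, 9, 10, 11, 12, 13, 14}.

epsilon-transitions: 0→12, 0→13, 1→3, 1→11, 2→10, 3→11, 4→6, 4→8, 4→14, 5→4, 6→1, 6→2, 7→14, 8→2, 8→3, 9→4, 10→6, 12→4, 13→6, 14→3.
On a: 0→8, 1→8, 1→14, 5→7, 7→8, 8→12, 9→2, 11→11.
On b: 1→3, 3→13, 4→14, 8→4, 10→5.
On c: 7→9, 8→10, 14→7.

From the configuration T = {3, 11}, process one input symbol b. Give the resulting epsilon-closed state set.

{1, 2, 3, 6, 10, 11, 13}

3 on b → {13}.
No b-transition from 11.
Union after reading b: {13}.
Now take the epsilon-closure:
From 13 via epsilon: add 6.
From 6 via epsilon: add 1, 2.
From 1 via epsilon: add 3, 11.
From 2 via epsilon: add 10.
No new states can be added; the closed set is {1, 2, 3, 6, 10, 11, 13}.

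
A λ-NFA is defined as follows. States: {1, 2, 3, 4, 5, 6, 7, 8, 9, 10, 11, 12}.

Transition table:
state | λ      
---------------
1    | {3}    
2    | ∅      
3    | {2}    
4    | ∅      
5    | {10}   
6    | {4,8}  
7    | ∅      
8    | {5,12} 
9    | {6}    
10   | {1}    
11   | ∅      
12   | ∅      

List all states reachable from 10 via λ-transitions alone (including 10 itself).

Start with {10}.
From 10 via λ: add 1.
From 1 via λ: add 3.
From 3 via λ: add 2.
No new states can be added; the closed set is {1, 2, 3, 10}.

{1, 2, 3, 10}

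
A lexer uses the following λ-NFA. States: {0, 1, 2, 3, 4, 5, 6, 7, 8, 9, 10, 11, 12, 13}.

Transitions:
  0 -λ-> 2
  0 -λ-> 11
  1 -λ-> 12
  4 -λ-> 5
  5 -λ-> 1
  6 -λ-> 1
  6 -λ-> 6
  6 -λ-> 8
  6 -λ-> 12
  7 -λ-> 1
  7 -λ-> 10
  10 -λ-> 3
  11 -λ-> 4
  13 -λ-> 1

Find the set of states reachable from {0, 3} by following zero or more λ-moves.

{0, 1, 2, 3, 4, 5, 11, 12}

Start with {0, 3}.
From 0 via λ: add 2, 11.
From 11 via λ: add 4.
From 4 via λ: add 5.
From 5 via λ: add 1.
From 1 via λ: add 12.
No new states can be added; the closed set is {0, 1, 2, 3, 4, 5, 11, 12}.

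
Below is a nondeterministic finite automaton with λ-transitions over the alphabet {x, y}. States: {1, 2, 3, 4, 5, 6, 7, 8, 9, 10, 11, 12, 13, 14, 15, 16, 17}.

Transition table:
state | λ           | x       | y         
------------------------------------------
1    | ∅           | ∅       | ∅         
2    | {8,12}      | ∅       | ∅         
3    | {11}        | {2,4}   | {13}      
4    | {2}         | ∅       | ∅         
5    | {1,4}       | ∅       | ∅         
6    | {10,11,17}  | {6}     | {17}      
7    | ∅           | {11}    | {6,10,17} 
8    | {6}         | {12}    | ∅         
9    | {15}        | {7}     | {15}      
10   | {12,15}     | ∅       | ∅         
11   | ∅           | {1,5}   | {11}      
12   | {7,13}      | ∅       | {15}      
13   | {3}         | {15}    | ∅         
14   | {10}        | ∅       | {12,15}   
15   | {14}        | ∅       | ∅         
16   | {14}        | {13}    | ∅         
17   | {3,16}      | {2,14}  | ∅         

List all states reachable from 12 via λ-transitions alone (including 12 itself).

{3, 7, 11, 12, 13}

Start with {12}.
From 12 via λ: add 7, 13.
From 13 via λ: add 3.
From 3 via λ: add 11.
No new states can be added; the closed set is {3, 7, 11, 12, 13}.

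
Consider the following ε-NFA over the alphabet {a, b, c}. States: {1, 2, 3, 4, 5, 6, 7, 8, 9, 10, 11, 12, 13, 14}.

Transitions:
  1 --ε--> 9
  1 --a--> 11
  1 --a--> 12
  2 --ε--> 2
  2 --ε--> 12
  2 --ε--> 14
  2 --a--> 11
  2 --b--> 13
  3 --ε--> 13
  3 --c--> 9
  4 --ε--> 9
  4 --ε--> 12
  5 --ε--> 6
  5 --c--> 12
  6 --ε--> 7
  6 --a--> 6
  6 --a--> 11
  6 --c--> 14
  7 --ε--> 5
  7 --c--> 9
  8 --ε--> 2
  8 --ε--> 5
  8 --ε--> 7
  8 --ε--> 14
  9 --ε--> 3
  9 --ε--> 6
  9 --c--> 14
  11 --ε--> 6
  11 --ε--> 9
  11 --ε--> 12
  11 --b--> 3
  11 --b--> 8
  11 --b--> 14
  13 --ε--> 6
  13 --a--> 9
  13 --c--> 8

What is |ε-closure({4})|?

Start with {4}.
From 4 via ε: add 9, 12.
From 9 via ε: add 3, 6.
From 3 via ε: add 13.
From 6 via ε: add 7.
From 7 via ε: add 5.
ε-closure = {3, 4, 5, 6, 7, 9, 12, 13}, which has 8 states.

8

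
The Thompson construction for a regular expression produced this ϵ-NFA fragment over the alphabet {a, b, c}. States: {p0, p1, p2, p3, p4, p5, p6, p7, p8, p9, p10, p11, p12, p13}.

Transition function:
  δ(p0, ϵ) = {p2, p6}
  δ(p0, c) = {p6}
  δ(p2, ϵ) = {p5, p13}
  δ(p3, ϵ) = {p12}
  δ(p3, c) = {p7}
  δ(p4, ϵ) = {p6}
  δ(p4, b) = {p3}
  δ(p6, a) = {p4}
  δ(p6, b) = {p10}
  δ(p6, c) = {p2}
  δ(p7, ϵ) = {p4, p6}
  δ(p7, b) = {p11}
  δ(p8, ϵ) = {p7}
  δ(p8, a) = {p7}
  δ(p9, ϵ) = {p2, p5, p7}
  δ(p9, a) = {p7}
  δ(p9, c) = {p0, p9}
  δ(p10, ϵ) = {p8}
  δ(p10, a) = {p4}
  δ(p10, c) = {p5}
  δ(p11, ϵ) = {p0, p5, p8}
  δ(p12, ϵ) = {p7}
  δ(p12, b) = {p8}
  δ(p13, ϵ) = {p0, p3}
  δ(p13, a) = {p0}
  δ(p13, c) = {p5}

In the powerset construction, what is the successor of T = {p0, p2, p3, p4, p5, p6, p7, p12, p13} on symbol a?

p6 on a → {p4}.
p13 on a → {p0}.
No a-transition from p0, p2, p3, p4, p5, p7, p12.
Union after reading a: {p0, p4}.
Now take the ϵ-closure:
From p0 via ϵ: add p2, p6.
From p2 via ϵ: add p5, p13.
From p13 via ϵ: add p3.
From p3 via ϵ: add p12.
From p12 via ϵ: add p7.
No new states can be added; the closed set is {p0, p2, p3, p4, p5, p6, p7, p12, p13}.

{p0, p2, p3, p4, p5, p6, p7, p12, p13}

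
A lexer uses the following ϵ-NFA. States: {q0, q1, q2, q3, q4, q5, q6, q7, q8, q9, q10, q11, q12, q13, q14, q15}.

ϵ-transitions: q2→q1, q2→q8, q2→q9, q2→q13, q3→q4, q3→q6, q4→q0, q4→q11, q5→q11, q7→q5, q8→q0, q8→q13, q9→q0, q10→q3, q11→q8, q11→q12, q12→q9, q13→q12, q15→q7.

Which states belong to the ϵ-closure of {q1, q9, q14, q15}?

Start with {q1, q9, q14, q15}.
From q9 via ϵ: add q0.
From q15 via ϵ: add q7.
From q7 via ϵ: add q5.
From q5 via ϵ: add q11.
From q11 via ϵ: add q8, q12.
From q8 via ϵ: add q13.
No new states can be added; the closed set is {q0, q1, q5, q7, q8, q9, q11, q12, q13, q14, q15}.

{q0, q1, q5, q7, q8, q9, q11, q12, q13, q14, q15}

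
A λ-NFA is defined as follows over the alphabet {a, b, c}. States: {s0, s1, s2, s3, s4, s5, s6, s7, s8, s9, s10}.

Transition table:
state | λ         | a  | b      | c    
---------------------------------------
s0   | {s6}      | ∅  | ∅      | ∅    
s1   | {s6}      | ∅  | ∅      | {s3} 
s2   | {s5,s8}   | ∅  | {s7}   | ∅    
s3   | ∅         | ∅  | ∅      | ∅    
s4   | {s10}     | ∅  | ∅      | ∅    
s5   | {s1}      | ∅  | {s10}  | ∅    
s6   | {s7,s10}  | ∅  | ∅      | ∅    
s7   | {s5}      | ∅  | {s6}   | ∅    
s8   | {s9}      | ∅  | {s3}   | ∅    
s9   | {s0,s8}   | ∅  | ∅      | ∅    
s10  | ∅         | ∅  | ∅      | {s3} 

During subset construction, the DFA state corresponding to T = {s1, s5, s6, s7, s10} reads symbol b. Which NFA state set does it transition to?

s5 on b → {s10}.
s7 on b → {s6}.
No b-transition from s1, s6, s10.
Union after reading b: {s6, s10}.
Now take the λ-closure:
From s6 via λ: add s7.
From s7 via λ: add s5.
From s5 via λ: add s1.
No new states can be added; the closed set is {s1, s5, s6, s7, s10}.

{s1, s5, s6, s7, s10}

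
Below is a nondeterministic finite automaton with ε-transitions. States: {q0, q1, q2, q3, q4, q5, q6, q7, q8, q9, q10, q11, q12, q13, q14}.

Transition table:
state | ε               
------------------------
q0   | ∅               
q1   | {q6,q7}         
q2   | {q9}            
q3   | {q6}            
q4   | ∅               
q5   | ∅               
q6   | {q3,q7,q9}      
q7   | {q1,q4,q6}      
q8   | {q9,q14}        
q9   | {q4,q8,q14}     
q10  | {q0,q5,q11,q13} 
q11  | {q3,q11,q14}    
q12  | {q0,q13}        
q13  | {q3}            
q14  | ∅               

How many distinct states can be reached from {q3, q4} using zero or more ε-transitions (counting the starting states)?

Start with {q3, q4}.
From q3 via ε: add q6.
From q6 via ε: add q7, q9.
From q7 via ε: add q1.
From q9 via ε: add q8, q14.
ε-closure = {q1, q3, q4, q6, q7, q8, q9, q14}, which has 8 states.

8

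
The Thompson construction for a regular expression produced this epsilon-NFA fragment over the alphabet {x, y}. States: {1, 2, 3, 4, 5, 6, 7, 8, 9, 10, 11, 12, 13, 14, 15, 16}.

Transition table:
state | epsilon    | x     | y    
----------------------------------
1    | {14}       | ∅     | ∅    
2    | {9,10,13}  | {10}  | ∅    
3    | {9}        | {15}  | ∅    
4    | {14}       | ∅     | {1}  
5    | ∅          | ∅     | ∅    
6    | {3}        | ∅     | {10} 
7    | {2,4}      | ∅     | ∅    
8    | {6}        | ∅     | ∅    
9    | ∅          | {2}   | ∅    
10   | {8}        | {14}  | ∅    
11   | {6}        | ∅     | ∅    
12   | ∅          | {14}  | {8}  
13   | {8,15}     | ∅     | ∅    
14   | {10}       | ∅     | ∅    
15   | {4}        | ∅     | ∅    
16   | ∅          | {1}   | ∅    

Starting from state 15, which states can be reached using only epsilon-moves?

Start with {15}.
From 15 via epsilon: add 4.
From 4 via epsilon: add 14.
From 14 via epsilon: add 10.
From 10 via epsilon: add 8.
From 8 via epsilon: add 6.
From 6 via epsilon: add 3.
From 3 via epsilon: add 9.
No new states can be added; the closed set is {3, 4, 6, 8, 9, 10, 14, 15}.

{3, 4, 6, 8, 9, 10, 14, 15}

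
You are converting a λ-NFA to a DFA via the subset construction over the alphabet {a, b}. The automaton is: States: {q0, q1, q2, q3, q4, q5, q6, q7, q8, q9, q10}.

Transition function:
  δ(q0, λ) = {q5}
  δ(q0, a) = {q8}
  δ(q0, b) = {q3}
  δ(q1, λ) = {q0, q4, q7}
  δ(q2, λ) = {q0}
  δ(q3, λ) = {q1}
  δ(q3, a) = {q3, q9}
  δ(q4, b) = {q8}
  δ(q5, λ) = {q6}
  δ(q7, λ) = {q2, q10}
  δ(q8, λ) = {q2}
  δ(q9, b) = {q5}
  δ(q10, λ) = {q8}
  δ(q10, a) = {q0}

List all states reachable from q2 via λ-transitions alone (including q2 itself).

Start with {q2}.
From q2 via λ: add q0.
From q0 via λ: add q5.
From q5 via λ: add q6.
No new states can be added; the closed set is {q0, q2, q5, q6}.

{q0, q2, q5, q6}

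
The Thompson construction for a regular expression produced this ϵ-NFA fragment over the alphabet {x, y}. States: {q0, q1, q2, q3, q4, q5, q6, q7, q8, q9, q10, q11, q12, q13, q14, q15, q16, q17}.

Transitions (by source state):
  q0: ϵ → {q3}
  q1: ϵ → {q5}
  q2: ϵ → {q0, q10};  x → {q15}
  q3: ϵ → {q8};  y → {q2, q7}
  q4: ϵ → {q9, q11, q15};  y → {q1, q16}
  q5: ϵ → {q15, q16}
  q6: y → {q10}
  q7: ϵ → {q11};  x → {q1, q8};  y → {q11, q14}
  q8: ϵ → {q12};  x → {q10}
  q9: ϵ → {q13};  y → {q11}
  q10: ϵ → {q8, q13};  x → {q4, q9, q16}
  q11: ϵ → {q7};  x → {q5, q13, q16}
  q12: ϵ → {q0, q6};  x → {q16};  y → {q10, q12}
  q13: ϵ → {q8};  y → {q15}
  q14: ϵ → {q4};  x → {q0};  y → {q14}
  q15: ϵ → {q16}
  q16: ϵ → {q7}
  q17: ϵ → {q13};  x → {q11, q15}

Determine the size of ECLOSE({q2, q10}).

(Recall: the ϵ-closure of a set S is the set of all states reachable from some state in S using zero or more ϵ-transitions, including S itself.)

8

Start with {q2, q10}.
From q2 via ϵ: add q0.
From q10 via ϵ: add q8, q13.
From q0 via ϵ: add q3.
From q8 via ϵ: add q12.
From q12 via ϵ: add q6.
ϵ-closure = {q0, q2, q3, q6, q8, q10, q12, q13}, which has 8 states.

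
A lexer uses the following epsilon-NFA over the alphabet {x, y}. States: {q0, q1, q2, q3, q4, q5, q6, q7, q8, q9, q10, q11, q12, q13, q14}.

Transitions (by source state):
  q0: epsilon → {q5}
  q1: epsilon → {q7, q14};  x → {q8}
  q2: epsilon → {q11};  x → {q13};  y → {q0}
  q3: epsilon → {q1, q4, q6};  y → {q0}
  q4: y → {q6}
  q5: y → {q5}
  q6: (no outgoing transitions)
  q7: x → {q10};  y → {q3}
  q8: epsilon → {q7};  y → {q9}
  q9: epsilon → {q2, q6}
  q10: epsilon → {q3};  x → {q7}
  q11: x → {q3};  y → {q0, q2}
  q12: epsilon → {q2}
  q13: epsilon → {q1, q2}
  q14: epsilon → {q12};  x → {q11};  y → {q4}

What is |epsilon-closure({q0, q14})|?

Start with {q0, q14}.
From q0 via epsilon: add q5.
From q14 via epsilon: add q12.
From q12 via epsilon: add q2.
From q2 via epsilon: add q11.
epsilon-closure = {q0, q2, q5, q11, q12, q14}, which has 6 states.

6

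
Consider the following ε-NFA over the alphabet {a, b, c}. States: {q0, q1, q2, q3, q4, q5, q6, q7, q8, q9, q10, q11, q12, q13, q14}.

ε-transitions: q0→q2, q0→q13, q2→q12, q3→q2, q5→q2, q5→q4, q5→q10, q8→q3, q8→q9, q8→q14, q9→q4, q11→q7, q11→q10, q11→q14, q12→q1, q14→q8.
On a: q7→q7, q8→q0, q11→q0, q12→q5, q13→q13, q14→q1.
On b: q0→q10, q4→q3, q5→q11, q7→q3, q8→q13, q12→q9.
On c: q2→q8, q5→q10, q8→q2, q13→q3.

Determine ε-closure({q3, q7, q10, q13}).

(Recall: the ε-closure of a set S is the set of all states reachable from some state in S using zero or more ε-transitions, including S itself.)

Start with {q3, q7, q10, q13}.
From q3 via ε: add q2.
From q2 via ε: add q12.
From q12 via ε: add q1.
No new states can be added; the closed set is {q1, q2, q3, q7, q10, q12, q13}.

{q1, q2, q3, q7, q10, q12, q13}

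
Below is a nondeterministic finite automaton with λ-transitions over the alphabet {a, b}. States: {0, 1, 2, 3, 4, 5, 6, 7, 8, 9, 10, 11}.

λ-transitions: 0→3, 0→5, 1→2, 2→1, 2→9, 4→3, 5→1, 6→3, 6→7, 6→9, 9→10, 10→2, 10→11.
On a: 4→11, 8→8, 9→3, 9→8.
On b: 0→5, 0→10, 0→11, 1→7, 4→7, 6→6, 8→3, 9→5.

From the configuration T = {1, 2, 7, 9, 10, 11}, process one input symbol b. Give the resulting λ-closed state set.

1 on b → {7}.
9 on b → {5}.
No b-transition from 2, 7, 10, 11.
Union after reading b: {5, 7}.
Now take the λ-closure:
From 5 via λ: add 1.
From 1 via λ: add 2.
From 2 via λ: add 9.
From 9 via λ: add 10.
From 10 via λ: add 11.
No new states can be added; the closed set is {1, 2, 5, 7, 9, 10, 11}.

{1, 2, 5, 7, 9, 10, 11}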